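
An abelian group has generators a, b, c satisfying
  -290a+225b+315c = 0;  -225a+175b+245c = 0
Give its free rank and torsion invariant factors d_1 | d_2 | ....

Answer: M ≅ ℤ^1 ⊕ ℤ/5 ⊕ ℤ/5

Derivation:
rank_ℚ(R)=2; free=3−2=1
SNF(R) diag = [5, 5] → torsion [5, 5]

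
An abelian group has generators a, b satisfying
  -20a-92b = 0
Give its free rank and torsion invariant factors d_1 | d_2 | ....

rank_ℚ(R)=1; free=2−1=1
SNF(R) diag = [4] → torsion [4]

Answer: M ≅ ℤ^1 ⊕ ℤ/4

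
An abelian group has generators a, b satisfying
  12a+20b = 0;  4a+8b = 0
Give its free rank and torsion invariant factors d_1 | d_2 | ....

rank_ℚ(R)=2; free=2−2=0
SNF(R) diag = [4, 4] → torsion [4, 4]

Answer: M ≅ ℤ/4 ⊕ ℤ/4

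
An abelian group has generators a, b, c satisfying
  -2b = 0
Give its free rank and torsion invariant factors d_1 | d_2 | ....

Answer: M ≅ ℤ^2 ⊕ ℤ/2

Derivation:
rank_ℚ(R)=1; free=3−1=2
SNF(R) diag = [2] → torsion [2]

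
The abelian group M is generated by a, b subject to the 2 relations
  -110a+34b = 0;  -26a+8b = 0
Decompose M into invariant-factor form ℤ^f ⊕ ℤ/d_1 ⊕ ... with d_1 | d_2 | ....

rank_ℚ(R)=2; free=2−2=0
SNF(R) diag = [2, 2] → torsion [2, 2]

Answer: M ≅ ℤ/2 ⊕ ℤ/2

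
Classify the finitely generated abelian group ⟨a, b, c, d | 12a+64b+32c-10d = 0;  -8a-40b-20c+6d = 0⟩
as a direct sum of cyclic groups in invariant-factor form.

Answer: M ≅ ℤ^2 ⊕ ℤ/2 ⊕ ℤ/4

Derivation:
rank_ℚ(R)=2; free=4−2=2
SNF(R) diag = [2, 4] → torsion [2, 4]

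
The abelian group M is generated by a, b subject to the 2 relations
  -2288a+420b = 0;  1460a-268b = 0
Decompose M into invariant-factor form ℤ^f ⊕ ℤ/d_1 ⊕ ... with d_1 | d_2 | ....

Answer: M ≅ ℤ/4 ⊕ ℤ/4

Derivation:
rank_ℚ(R)=2; free=2−2=0
SNF(R) diag = [4, 4] → torsion [4, 4]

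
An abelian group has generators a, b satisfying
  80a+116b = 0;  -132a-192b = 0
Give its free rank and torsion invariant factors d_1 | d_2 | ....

rank_ℚ(R)=2; free=2−2=0
SNF(R) diag = [4, 12] → torsion [4, 12]

Answer: M ≅ ℤ/4 ⊕ ℤ/12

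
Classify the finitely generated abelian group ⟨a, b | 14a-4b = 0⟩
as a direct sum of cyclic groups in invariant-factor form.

Answer: M ≅ ℤ^1 ⊕ ℤ/2

Derivation:
rank_ℚ(R)=1; free=2−1=1
SNF(R) diag = [2] → torsion [2]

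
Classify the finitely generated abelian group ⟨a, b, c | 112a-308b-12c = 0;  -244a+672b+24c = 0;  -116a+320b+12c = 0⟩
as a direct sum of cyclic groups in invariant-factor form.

rank_ℚ(R)=3; free=3−3=0
SNF(R) diag = [4, 4, 12] → torsion [4, 4, 12]

Answer: M ≅ ℤ/4 ⊕ ℤ/4 ⊕ ℤ/12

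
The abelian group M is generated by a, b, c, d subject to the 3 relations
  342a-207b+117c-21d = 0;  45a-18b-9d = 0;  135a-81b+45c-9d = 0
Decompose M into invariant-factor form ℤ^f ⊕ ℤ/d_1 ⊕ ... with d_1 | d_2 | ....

Answer: M ≅ ℤ^1 ⊕ ℤ/3 ⊕ ℤ/9 ⊕ ℤ/9

Derivation:
rank_ℚ(R)=3; free=4−3=1
SNF(R) diag = [3, 9, 9] → torsion [3, 9, 9]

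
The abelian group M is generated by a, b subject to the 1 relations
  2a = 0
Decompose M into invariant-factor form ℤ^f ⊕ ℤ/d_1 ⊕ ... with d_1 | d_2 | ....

rank_ℚ(R)=1; free=2−1=1
SNF(R) diag = [2] → torsion [2]

Answer: M ≅ ℤ^1 ⊕ ℤ/2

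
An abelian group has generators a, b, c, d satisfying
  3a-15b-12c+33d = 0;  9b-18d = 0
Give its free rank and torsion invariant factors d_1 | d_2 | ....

Answer: M ≅ ℤ^2 ⊕ ℤ/3 ⊕ ℤ/9

Derivation:
rank_ℚ(R)=2; free=4−2=2
SNF(R) diag = [3, 9] → torsion [3, 9]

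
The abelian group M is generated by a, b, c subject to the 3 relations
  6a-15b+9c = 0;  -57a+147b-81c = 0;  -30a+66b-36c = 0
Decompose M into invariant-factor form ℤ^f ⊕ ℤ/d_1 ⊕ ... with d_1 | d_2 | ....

Answer: M ≅ ℤ/3 ⊕ ℤ/9 ⊕ ℤ/18

Derivation:
rank_ℚ(R)=3; free=3−3=0
SNF(R) diag = [3, 9, 18] → torsion [3, 9, 18]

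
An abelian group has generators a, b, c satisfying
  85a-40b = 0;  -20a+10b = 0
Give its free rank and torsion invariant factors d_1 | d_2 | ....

Answer: M ≅ ℤ^1 ⊕ ℤ/5 ⊕ ℤ/10

Derivation:
rank_ℚ(R)=2; free=3−2=1
SNF(R) diag = [5, 10] → torsion [5, 10]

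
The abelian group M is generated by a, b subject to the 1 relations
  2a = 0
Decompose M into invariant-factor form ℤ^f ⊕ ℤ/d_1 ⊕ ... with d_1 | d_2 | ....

Answer: M ≅ ℤ^1 ⊕ ℤ/2

Derivation:
rank_ℚ(R)=1; free=2−1=1
SNF(R) diag = [2] → torsion [2]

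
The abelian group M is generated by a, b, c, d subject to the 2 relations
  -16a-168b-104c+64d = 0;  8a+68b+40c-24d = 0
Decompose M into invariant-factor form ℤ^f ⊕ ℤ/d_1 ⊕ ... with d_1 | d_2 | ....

rank_ℚ(R)=2; free=4−2=2
SNF(R) diag = [4, 8] → torsion [4, 8]

Answer: M ≅ ℤ^2 ⊕ ℤ/4 ⊕ ℤ/8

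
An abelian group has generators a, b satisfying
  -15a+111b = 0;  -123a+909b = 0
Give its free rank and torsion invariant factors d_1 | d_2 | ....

rank_ℚ(R)=2; free=2−2=0
SNF(R) diag = [3, 6] → torsion [3, 6]

Answer: M ≅ ℤ/3 ⊕ ℤ/6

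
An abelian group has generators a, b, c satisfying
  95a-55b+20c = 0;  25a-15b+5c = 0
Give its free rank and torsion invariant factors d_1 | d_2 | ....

rank_ℚ(R)=2; free=3−2=1
SNF(R) diag = [5, 5] → torsion [5, 5]

Answer: M ≅ ℤ^1 ⊕ ℤ/5 ⊕ ℤ/5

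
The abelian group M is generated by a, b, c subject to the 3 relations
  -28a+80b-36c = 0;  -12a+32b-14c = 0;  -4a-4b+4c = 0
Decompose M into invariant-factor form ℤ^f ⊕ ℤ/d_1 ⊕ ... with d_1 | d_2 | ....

Answer: M ≅ ℤ/2 ⊕ ℤ/4 ⊕ ℤ/4

Derivation:
rank_ℚ(R)=3; free=3−3=0
SNF(R) diag = [2, 4, 4] → torsion [2, 4, 4]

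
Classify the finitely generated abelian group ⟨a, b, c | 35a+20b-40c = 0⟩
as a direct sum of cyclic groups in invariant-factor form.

Answer: M ≅ ℤ^2 ⊕ ℤ/5

Derivation:
rank_ℚ(R)=1; free=3−1=2
SNF(R) diag = [5] → torsion [5]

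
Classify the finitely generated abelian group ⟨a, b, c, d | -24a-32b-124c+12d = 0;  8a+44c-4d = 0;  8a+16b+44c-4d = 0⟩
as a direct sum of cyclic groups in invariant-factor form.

rank_ℚ(R)=3; free=4−3=1
SNF(R) diag = [4, 8, 16] → torsion [4, 8, 16]

Answer: M ≅ ℤ^1 ⊕ ℤ/4 ⊕ ℤ/8 ⊕ ℤ/16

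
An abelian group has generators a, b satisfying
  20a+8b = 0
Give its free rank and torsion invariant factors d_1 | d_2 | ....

Answer: M ≅ ℤ^1 ⊕ ℤ/4

Derivation:
rank_ℚ(R)=1; free=2−1=1
SNF(R) diag = [4] → torsion [4]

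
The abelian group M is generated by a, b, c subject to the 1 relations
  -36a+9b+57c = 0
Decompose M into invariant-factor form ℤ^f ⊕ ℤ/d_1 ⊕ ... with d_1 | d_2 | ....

Answer: M ≅ ℤ^2 ⊕ ℤ/3

Derivation:
rank_ℚ(R)=1; free=3−1=2
SNF(R) diag = [3] → torsion [3]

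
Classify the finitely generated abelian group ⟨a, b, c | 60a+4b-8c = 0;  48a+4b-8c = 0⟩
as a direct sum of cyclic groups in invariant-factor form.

rank_ℚ(R)=2; free=3−2=1
SNF(R) diag = [4, 12] → torsion [4, 12]

Answer: M ≅ ℤ^1 ⊕ ℤ/4 ⊕ ℤ/12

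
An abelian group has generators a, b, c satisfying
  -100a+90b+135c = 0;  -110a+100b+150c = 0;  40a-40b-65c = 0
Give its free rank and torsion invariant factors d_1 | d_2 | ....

Answer: M ≅ ℤ/5 ⊕ ℤ/10 ⊕ ℤ/10

Derivation:
rank_ℚ(R)=3; free=3−3=0
SNF(R) diag = [5, 10, 10] → torsion [5, 10, 10]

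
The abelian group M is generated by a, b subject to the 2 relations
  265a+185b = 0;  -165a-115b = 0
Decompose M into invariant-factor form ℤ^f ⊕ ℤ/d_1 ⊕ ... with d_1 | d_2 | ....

Answer: M ≅ ℤ/5 ⊕ ℤ/10

Derivation:
rank_ℚ(R)=2; free=2−2=0
SNF(R) diag = [5, 10] → torsion [5, 10]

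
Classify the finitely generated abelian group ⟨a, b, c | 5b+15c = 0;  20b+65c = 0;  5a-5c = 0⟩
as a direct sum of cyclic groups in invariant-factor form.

rank_ℚ(R)=3; free=3−3=0
SNF(R) diag = [5, 5, 5] → torsion [5, 5, 5]

Answer: M ≅ ℤ/5 ⊕ ℤ/5 ⊕ ℤ/5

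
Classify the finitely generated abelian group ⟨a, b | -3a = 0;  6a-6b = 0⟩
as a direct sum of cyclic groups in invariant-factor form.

Answer: M ≅ ℤ/3 ⊕ ℤ/6

Derivation:
rank_ℚ(R)=2; free=2−2=0
SNF(R) diag = [3, 6] → torsion [3, 6]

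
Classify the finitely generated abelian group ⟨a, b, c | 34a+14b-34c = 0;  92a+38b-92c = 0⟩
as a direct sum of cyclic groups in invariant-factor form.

Answer: M ≅ ℤ^1 ⊕ ℤ/2 ⊕ ℤ/2

Derivation:
rank_ℚ(R)=2; free=3−2=1
SNF(R) diag = [2, 2] → torsion [2, 2]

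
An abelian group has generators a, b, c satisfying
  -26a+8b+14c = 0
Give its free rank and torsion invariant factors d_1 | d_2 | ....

rank_ℚ(R)=1; free=3−1=2
SNF(R) diag = [2] → torsion [2]

Answer: M ≅ ℤ^2 ⊕ ℤ/2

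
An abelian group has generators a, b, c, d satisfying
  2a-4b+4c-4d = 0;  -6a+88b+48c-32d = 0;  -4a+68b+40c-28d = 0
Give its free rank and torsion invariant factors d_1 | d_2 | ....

Answer: M ≅ ℤ^1 ⊕ ℤ/2 ⊕ ℤ/4 ⊕ ℤ/12

Derivation:
rank_ℚ(R)=3; free=4−3=1
SNF(R) diag = [2, 4, 12] → torsion [2, 4, 12]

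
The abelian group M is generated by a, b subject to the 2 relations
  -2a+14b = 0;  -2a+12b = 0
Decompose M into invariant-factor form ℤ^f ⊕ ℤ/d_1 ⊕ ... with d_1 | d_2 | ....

rank_ℚ(R)=2; free=2−2=0
SNF(R) diag = [2, 2] → torsion [2, 2]

Answer: M ≅ ℤ/2 ⊕ ℤ/2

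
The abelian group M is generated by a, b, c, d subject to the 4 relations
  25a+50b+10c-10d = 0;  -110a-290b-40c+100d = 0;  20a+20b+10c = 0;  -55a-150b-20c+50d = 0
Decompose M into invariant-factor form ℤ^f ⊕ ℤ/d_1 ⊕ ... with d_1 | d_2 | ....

Answer: M ≅ ℤ/5 ⊕ ℤ/10 ⊕ ℤ/10 ⊕ ℤ/20

Derivation:
rank_ℚ(R)=4; free=4−4=0
SNF(R) diag = [5, 10, 10, 20] → torsion [5, 10, 10, 20]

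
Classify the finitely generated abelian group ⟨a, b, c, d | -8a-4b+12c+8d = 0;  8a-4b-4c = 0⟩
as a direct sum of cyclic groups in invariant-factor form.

rank_ℚ(R)=2; free=4−2=2
SNF(R) diag = [4, 8] → torsion [4, 8]

Answer: M ≅ ℤ^2 ⊕ ℤ/4 ⊕ ℤ/8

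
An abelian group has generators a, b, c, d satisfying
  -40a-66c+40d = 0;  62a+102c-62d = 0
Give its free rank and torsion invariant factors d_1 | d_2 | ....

Answer: M ≅ ℤ^2 ⊕ ℤ/2 ⊕ ℤ/6

Derivation:
rank_ℚ(R)=2; free=4−2=2
SNF(R) diag = [2, 6] → torsion [2, 6]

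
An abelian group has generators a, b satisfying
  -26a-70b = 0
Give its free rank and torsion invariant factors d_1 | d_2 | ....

Answer: M ≅ ℤ^1 ⊕ ℤ/2

Derivation:
rank_ℚ(R)=1; free=2−1=1
SNF(R) diag = [2] → torsion [2]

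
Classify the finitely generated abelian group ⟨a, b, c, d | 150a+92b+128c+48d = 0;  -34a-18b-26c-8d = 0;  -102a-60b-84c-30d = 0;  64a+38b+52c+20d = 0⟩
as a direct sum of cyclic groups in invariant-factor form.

Answer: M ≅ ℤ/2 ⊕ ℤ/2 ⊕ ℤ/6 ⊕ ℤ/6

Derivation:
rank_ℚ(R)=4; free=4−4=0
SNF(R) diag = [2, 2, 6, 6] → torsion [2, 2, 6, 6]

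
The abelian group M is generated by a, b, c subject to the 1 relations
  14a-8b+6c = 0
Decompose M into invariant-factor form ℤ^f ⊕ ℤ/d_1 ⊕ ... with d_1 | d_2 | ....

rank_ℚ(R)=1; free=3−1=2
SNF(R) diag = [2] → torsion [2]

Answer: M ≅ ℤ^2 ⊕ ℤ/2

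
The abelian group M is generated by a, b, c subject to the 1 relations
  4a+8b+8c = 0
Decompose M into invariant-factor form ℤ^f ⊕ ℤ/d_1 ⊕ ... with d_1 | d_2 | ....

Answer: M ≅ ℤ^2 ⊕ ℤ/4

Derivation:
rank_ℚ(R)=1; free=3−1=2
SNF(R) diag = [4] → torsion [4]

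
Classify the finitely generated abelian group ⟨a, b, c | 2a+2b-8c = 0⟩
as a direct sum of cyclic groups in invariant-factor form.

rank_ℚ(R)=1; free=3−1=2
SNF(R) diag = [2] → torsion [2]

Answer: M ≅ ℤ^2 ⊕ ℤ/2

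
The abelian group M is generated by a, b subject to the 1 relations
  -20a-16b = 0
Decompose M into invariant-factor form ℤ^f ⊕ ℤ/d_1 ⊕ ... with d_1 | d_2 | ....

Answer: M ≅ ℤ^1 ⊕ ℤ/4

Derivation:
rank_ℚ(R)=1; free=2−1=1
SNF(R) diag = [4] → torsion [4]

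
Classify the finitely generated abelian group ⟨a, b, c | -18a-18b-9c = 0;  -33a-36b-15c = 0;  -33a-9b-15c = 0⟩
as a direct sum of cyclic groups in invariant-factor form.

Answer: M ≅ ℤ/3 ⊕ ℤ/9 ⊕ ℤ/27

Derivation:
rank_ℚ(R)=3; free=3−3=0
SNF(R) diag = [3, 9, 27] → torsion [3, 9, 27]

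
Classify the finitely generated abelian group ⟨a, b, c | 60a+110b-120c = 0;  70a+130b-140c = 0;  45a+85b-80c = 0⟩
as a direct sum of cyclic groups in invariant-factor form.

Answer: M ≅ ℤ/5 ⊕ ℤ/10 ⊕ ℤ/20

Derivation:
rank_ℚ(R)=3; free=3−3=0
SNF(R) diag = [5, 10, 20] → torsion [5, 10, 20]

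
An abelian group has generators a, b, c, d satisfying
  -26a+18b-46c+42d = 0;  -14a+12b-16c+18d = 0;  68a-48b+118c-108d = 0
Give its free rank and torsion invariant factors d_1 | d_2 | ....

Answer: M ≅ ℤ^1 ⊕ ℤ/2 ⊕ ℤ/6 ⊕ ℤ/6

Derivation:
rank_ℚ(R)=3; free=4−3=1
SNF(R) diag = [2, 6, 6] → torsion [2, 6, 6]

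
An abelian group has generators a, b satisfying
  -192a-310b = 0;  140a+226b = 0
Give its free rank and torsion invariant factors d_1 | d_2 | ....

Answer: M ≅ ℤ/2 ⊕ ℤ/4

Derivation:
rank_ℚ(R)=2; free=2−2=0
SNF(R) diag = [2, 4] → torsion [2, 4]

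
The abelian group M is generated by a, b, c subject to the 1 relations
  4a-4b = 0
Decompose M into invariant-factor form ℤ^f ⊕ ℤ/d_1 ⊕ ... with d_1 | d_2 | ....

rank_ℚ(R)=1; free=3−1=2
SNF(R) diag = [4] → torsion [4]

Answer: M ≅ ℤ^2 ⊕ ℤ/4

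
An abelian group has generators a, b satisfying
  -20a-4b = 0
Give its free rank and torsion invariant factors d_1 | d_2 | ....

Answer: M ≅ ℤ^1 ⊕ ℤ/4

Derivation:
rank_ℚ(R)=1; free=2−1=1
SNF(R) diag = [4] → torsion [4]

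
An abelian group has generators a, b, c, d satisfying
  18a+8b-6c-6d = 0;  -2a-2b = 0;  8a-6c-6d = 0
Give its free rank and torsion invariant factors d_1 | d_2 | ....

rank_ℚ(R)=3; free=4−3=1
SNF(R) diag = [2, 2, 6] → torsion [2, 2, 6]

Answer: M ≅ ℤ^1 ⊕ ℤ/2 ⊕ ℤ/2 ⊕ ℤ/6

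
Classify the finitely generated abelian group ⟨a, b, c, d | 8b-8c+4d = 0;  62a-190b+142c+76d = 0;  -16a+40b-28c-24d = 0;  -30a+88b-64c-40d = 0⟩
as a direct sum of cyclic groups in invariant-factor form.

rank_ℚ(R)=4; free=4−4=0
SNF(R) diag = [2, 2, 4, 12] → torsion [2, 2, 4, 12]

Answer: M ≅ ℤ/2 ⊕ ℤ/2 ⊕ ℤ/4 ⊕ ℤ/12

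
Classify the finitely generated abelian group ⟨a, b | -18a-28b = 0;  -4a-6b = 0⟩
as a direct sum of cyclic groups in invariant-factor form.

Answer: M ≅ ℤ/2 ⊕ ℤ/2

Derivation:
rank_ℚ(R)=2; free=2−2=0
SNF(R) diag = [2, 2] → torsion [2, 2]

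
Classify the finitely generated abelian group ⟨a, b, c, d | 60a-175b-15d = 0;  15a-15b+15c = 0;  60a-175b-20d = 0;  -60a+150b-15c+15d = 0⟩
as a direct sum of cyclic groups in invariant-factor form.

Answer: M ≅ ℤ/5 ⊕ ℤ/5 ⊕ ℤ/15 ⊕ ℤ/45

Derivation:
rank_ℚ(R)=4; free=4−4=0
SNF(R) diag = [5, 5, 15, 45] → torsion [5, 5, 15, 45]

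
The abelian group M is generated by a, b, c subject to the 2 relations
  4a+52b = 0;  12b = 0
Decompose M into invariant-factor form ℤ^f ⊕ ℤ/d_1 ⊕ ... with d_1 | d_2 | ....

Answer: M ≅ ℤ^1 ⊕ ℤ/4 ⊕ ℤ/12

Derivation:
rank_ℚ(R)=2; free=3−2=1
SNF(R) diag = [4, 12] → torsion [4, 12]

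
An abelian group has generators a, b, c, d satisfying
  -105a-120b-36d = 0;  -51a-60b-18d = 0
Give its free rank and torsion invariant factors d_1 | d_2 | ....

rank_ℚ(R)=2; free=4−2=2
SNF(R) diag = [3, 6] → torsion [3, 6]

Answer: M ≅ ℤ^2 ⊕ ℤ/3 ⊕ ℤ/6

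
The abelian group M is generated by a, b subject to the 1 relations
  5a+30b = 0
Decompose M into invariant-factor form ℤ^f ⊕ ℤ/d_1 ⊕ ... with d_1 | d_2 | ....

Answer: M ≅ ℤ^1 ⊕ ℤ/5

Derivation:
rank_ℚ(R)=1; free=2−1=1
SNF(R) diag = [5] → torsion [5]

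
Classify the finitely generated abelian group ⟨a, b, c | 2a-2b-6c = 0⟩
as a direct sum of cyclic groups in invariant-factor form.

rank_ℚ(R)=1; free=3−1=2
SNF(R) diag = [2] → torsion [2]

Answer: M ≅ ℤ^2 ⊕ ℤ/2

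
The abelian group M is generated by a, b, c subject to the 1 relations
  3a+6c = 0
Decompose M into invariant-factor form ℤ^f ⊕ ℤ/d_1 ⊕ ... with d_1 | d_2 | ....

rank_ℚ(R)=1; free=3−1=2
SNF(R) diag = [3] → torsion [3]

Answer: M ≅ ℤ^2 ⊕ ℤ/3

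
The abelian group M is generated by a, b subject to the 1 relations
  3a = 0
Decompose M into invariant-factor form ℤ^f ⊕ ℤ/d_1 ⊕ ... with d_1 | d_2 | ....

Answer: M ≅ ℤ^1 ⊕ ℤ/3

Derivation:
rank_ℚ(R)=1; free=2−1=1
SNF(R) diag = [3] → torsion [3]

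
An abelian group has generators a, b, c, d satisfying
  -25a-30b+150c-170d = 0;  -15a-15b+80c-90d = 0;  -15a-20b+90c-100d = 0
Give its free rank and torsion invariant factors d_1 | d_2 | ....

Answer: M ≅ ℤ^1 ⊕ ℤ/5 ⊕ ℤ/5 ⊕ ℤ/10

Derivation:
rank_ℚ(R)=3; free=4−3=1
SNF(R) diag = [5, 5, 10] → torsion [5, 5, 10]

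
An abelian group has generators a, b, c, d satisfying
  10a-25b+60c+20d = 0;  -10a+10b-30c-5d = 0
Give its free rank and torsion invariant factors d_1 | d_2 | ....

rank_ℚ(R)=2; free=4−2=2
SNF(R) diag = [5, 15] → torsion [5, 15]

Answer: M ≅ ℤ^2 ⊕ ℤ/5 ⊕ ℤ/15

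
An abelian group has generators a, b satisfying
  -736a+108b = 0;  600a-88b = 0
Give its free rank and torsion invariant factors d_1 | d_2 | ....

rank_ℚ(R)=2; free=2−2=0
SNF(R) diag = [4, 8] → torsion [4, 8]

Answer: M ≅ ℤ/4 ⊕ ℤ/8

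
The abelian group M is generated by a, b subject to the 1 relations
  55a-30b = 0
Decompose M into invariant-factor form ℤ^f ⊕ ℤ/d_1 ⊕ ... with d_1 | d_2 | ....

rank_ℚ(R)=1; free=2−1=1
SNF(R) diag = [5] → torsion [5]

Answer: M ≅ ℤ^1 ⊕ ℤ/5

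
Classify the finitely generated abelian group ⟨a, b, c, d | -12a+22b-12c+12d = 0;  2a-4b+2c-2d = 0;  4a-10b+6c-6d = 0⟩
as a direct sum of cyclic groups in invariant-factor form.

rank_ℚ(R)=3; free=4−3=1
SNF(R) diag = [2, 2, 2] → torsion [2, 2, 2]

Answer: M ≅ ℤ^1 ⊕ ℤ/2 ⊕ ℤ/2 ⊕ ℤ/2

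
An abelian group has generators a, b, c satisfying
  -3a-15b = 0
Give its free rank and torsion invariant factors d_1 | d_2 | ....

rank_ℚ(R)=1; free=3−1=2
SNF(R) diag = [3] → torsion [3]

Answer: M ≅ ℤ^2 ⊕ ℤ/3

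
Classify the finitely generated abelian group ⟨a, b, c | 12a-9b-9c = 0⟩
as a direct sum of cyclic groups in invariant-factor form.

rank_ℚ(R)=1; free=3−1=2
SNF(R) diag = [3] → torsion [3]

Answer: M ≅ ℤ^2 ⊕ ℤ/3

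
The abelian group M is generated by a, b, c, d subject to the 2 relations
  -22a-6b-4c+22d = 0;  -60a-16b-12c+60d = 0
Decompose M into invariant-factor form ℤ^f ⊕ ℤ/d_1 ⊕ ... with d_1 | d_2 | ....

Answer: M ≅ ℤ^2 ⊕ ℤ/2 ⊕ ℤ/4

Derivation:
rank_ℚ(R)=2; free=4−2=2
SNF(R) diag = [2, 4] → torsion [2, 4]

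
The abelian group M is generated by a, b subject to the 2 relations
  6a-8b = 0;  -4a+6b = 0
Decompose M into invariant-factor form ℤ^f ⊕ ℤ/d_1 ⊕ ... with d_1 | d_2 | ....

rank_ℚ(R)=2; free=2−2=0
SNF(R) diag = [2, 2] → torsion [2, 2]

Answer: M ≅ ℤ/2 ⊕ ℤ/2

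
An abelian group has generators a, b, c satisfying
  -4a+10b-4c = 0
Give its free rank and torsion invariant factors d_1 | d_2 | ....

rank_ℚ(R)=1; free=3−1=2
SNF(R) diag = [2] → torsion [2]

Answer: M ≅ ℤ^2 ⊕ ℤ/2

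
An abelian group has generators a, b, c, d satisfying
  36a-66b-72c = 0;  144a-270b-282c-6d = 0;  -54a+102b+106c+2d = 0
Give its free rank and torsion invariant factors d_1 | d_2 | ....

Answer: M ≅ ℤ^1 ⊕ ℤ/2 ⊕ ℤ/6 ⊕ ℤ/18

Derivation:
rank_ℚ(R)=3; free=4−3=1
SNF(R) diag = [2, 6, 18] → torsion [2, 6, 18]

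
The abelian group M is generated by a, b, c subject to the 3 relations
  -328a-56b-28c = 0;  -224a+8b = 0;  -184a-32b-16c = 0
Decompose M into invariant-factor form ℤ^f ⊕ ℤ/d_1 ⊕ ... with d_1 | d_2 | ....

rank_ℚ(R)=3; free=3−3=0
SNF(R) diag = [4, 8, 24] → torsion [4, 8, 24]

Answer: M ≅ ℤ/4 ⊕ ℤ/8 ⊕ ℤ/24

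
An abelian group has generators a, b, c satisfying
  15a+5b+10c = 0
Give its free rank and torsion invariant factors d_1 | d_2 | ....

Answer: M ≅ ℤ^2 ⊕ ℤ/5

Derivation:
rank_ℚ(R)=1; free=3−1=2
SNF(R) diag = [5] → torsion [5]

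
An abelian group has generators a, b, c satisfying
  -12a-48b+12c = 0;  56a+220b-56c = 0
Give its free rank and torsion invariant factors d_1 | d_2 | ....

rank_ℚ(R)=2; free=3−2=1
SNF(R) diag = [4, 12] → torsion [4, 12]

Answer: M ≅ ℤ^1 ⊕ ℤ/4 ⊕ ℤ/12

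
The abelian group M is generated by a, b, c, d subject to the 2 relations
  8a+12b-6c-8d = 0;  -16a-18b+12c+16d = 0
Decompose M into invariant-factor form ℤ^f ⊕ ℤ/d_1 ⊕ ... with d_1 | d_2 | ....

Answer: M ≅ ℤ^2 ⊕ ℤ/2 ⊕ ℤ/6

Derivation:
rank_ℚ(R)=2; free=4−2=2
SNF(R) diag = [2, 6] → torsion [2, 6]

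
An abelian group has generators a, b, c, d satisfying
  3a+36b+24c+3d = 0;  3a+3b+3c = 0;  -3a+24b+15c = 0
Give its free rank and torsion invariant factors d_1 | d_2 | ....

rank_ℚ(R)=3; free=4−3=1
SNF(R) diag = [3, 3, 9] → torsion [3, 3, 9]

Answer: M ≅ ℤ^1 ⊕ ℤ/3 ⊕ ℤ/3 ⊕ ℤ/9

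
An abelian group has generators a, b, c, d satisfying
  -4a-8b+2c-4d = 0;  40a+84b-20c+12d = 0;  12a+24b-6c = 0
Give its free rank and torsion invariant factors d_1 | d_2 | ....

rank_ℚ(R)=3; free=4−3=1
SNF(R) diag = [2, 4, 12] → torsion [2, 4, 12]

Answer: M ≅ ℤ^1 ⊕ ℤ/2 ⊕ ℤ/4 ⊕ ℤ/12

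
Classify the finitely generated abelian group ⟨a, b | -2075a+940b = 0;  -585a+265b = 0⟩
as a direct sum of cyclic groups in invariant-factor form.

Answer: M ≅ ℤ/5 ⊕ ℤ/5

Derivation:
rank_ℚ(R)=2; free=2−2=0
SNF(R) diag = [5, 5] → torsion [5, 5]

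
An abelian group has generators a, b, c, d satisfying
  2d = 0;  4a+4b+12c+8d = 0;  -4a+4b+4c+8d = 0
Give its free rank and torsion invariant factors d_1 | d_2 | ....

rank_ℚ(R)=3; free=4−3=1
SNF(R) diag = [2, 4, 8] → torsion [2, 4, 8]

Answer: M ≅ ℤ^1 ⊕ ℤ/2 ⊕ ℤ/4 ⊕ ℤ/8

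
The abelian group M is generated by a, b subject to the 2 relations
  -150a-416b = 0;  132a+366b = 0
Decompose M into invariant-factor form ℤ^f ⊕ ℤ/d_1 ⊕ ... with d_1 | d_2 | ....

rank_ℚ(R)=2; free=2−2=0
SNF(R) diag = [2, 6] → torsion [2, 6]

Answer: M ≅ ℤ/2 ⊕ ℤ/6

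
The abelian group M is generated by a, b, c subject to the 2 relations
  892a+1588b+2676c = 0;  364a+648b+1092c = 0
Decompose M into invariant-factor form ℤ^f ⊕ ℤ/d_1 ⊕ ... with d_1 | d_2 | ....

Answer: M ≅ ℤ^1 ⊕ ℤ/4 ⊕ ℤ/4

Derivation:
rank_ℚ(R)=2; free=3−2=1
SNF(R) diag = [4, 4] → torsion [4, 4]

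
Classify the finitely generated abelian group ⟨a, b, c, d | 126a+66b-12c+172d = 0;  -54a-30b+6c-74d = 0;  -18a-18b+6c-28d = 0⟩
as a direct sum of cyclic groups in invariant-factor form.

rank_ℚ(R)=3; free=4−3=1
SNF(R) diag = [2, 6, 6] → torsion [2, 6, 6]

Answer: M ≅ ℤ^1 ⊕ ℤ/2 ⊕ ℤ/6 ⊕ ℤ/6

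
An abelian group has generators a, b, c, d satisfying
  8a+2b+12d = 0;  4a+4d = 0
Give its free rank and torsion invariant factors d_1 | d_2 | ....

rank_ℚ(R)=2; free=4−2=2
SNF(R) diag = [2, 4] → torsion [2, 4]

Answer: M ≅ ℤ^2 ⊕ ℤ/2 ⊕ ℤ/4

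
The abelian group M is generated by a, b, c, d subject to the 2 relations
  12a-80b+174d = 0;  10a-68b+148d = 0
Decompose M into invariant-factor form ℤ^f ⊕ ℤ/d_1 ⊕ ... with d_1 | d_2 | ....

Answer: M ≅ ℤ^2 ⊕ ℤ/2 ⊕ ℤ/2

Derivation:
rank_ℚ(R)=2; free=4−2=2
SNF(R) diag = [2, 2] → torsion [2, 2]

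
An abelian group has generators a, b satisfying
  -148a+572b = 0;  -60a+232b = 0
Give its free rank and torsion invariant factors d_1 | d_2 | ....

Answer: M ≅ ℤ/4 ⊕ ℤ/4

Derivation:
rank_ℚ(R)=2; free=2−2=0
SNF(R) diag = [4, 4] → torsion [4, 4]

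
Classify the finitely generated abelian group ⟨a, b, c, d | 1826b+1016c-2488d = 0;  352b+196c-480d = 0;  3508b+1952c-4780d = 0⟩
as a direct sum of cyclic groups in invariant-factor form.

rank_ℚ(R)=3; free=4−3=1
SNF(R) diag = [2, 4, 4] → torsion [2, 4, 4]

Answer: M ≅ ℤ^1 ⊕ ℤ/2 ⊕ ℤ/4 ⊕ ℤ/4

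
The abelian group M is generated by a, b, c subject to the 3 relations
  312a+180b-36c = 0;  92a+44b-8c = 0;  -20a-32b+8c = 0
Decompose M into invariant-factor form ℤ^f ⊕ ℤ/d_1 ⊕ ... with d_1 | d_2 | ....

rank_ℚ(R)=3; free=3−3=0
SNF(R) diag = [4, 12, 12] → torsion [4, 12, 12]

Answer: M ≅ ℤ/4 ⊕ ℤ/12 ⊕ ℤ/12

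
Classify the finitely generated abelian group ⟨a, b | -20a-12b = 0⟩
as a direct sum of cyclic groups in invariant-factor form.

Answer: M ≅ ℤ^1 ⊕ ℤ/4

Derivation:
rank_ℚ(R)=1; free=2−1=1
SNF(R) diag = [4] → torsion [4]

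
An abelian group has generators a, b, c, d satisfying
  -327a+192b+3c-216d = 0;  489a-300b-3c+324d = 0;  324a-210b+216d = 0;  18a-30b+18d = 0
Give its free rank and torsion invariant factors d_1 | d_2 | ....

Answer: M ≅ ℤ/3 ⊕ ℤ/6 ⊕ ℤ/18 ⊕ ℤ/54

Derivation:
rank_ℚ(R)=4; free=4−4=0
SNF(R) diag = [3, 6, 18, 54] → torsion [3, 6, 18, 54]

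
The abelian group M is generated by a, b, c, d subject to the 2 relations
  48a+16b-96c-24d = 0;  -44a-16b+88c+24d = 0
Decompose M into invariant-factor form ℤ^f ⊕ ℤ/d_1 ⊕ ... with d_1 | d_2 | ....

rank_ℚ(R)=2; free=4−2=2
SNF(R) diag = [4, 8] → torsion [4, 8]

Answer: M ≅ ℤ^2 ⊕ ℤ/4 ⊕ ℤ/8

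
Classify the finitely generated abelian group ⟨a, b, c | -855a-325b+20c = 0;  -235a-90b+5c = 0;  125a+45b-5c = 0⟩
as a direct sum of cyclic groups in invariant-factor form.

Answer: M ≅ ℤ/5 ⊕ ℤ/5 ⊕ ℤ/5

Derivation:
rank_ℚ(R)=3; free=3−3=0
SNF(R) diag = [5, 5, 5] → torsion [5, 5, 5]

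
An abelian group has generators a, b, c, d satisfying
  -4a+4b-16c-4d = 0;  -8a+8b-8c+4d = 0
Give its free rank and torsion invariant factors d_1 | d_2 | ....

Answer: M ≅ ℤ^2 ⊕ ℤ/4 ⊕ ℤ/12

Derivation:
rank_ℚ(R)=2; free=4−2=2
SNF(R) diag = [4, 12] → torsion [4, 12]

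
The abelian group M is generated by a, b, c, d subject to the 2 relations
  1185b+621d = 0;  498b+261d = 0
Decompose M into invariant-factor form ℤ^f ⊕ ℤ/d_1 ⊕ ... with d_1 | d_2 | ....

Answer: M ≅ ℤ^2 ⊕ ℤ/3 ⊕ ℤ/9

Derivation:
rank_ℚ(R)=2; free=4−2=2
SNF(R) diag = [3, 9] → torsion [3, 9]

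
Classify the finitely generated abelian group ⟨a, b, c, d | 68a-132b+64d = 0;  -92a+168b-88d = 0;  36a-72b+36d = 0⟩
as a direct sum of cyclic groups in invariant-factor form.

Answer: M ≅ ℤ^1 ⊕ ℤ/4 ⊕ ℤ/12 ⊕ ℤ/36

Derivation:
rank_ℚ(R)=3; free=4−3=1
SNF(R) diag = [4, 12, 36] → torsion [4, 12, 36]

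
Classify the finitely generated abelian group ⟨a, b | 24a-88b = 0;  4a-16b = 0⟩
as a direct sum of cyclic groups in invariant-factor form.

Answer: M ≅ ℤ/4 ⊕ ℤ/8

Derivation:
rank_ℚ(R)=2; free=2−2=0
SNF(R) diag = [4, 8] → torsion [4, 8]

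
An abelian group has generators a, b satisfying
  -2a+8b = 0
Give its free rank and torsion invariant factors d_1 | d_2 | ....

rank_ℚ(R)=1; free=2−1=1
SNF(R) diag = [2] → torsion [2]

Answer: M ≅ ℤ^1 ⊕ ℤ/2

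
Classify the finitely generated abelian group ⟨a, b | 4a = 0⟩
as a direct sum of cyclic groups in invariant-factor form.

Answer: M ≅ ℤ^1 ⊕ ℤ/4

Derivation:
rank_ℚ(R)=1; free=2−1=1
SNF(R) diag = [4] → torsion [4]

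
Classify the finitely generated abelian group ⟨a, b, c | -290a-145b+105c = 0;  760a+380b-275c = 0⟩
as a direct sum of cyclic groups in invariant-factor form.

rank_ℚ(R)=2; free=3−2=1
SNF(R) diag = [5, 5] → torsion [5, 5]

Answer: M ≅ ℤ^1 ⊕ ℤ/5 ⊕ ℤ/5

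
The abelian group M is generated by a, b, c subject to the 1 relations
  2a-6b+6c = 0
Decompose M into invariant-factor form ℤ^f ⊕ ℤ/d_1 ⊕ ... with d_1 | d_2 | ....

rank_ℚ(R)=1; free=3−1=2
SNF(R) diag = [2] → torsion [2]

Answer: M ≅ ℤ^2 ⊕ ℤ/2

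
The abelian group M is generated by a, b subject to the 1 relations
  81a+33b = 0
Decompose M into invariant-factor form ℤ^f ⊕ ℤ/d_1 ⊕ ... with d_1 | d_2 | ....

rank_ℚ(R)=1; free=2−1=1
SNF(R) diag = [3] → torsion [3]

Answer: M ≅ ℤ^1 ⊕ ℤ/3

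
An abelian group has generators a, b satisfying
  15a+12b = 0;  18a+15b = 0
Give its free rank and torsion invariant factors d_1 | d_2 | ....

Answer: M ≅ ℤ/3 ⊕ ℤ/3

Derivation:
rank_ℚ(R)=2; free=2−2=0
SNF(R) diag = [3, 3] → torsion [3, 3]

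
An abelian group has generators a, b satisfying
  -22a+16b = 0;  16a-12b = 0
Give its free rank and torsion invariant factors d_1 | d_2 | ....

rank_ℚ(R)=2; free=2−2=0
SNF(R) diag = [2, 4] → torsion [2, 4]

Answer: M ≅ ℤ/2 ⊕ ℤ/4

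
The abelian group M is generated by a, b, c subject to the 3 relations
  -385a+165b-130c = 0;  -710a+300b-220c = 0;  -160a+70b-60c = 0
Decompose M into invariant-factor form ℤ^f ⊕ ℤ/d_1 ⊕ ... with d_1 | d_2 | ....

Answer: M ≅ ℤ/5 ⊕ ℤ/10 ⊕ ℤ/20

Derivation:
rank_ℚ(R)=3; free=3−3=0
SNF(R) diag = [5, 10, 20] → torsion [5, 10, 20]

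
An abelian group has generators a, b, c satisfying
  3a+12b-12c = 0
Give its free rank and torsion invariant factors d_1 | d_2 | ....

rank_ℚ(R)=1; free=3−1=2
SNF(R) diag = [3] → torsion [3]

Answer: M ≅ ℤ^2 ⊕ ℤ/3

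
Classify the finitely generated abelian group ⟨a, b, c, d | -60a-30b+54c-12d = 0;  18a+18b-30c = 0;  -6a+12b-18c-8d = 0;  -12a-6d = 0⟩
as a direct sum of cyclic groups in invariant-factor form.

rank_ℚ(R)=4; free=4−4=0
SNF(R) diag = [2, 6, 6, 6] → torsion [2, 6, 6, 6]

Answer: M ≅ ℤ/2 ⊕ ℤ/6 ⊕ ℤ/6 ⊕ ℤ/6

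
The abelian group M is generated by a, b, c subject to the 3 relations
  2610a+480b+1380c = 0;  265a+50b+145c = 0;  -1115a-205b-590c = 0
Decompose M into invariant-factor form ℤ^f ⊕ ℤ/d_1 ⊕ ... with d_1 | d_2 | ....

Answer: M ≅ ℤ/5 ⊕ ℤ/15 ⊕ ℤ/30

Derivation:
rank_ℚ(R)=3; free=3−3=0
SNF(R) diag = [5, 15, 30] → torsion [5, 15, 30]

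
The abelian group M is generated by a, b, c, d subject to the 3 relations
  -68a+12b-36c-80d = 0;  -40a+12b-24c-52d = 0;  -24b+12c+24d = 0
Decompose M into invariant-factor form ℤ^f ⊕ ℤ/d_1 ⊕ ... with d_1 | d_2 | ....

Answer: M ≅ ℤ^1 ⊕ ℤ/4 ⊕ ℤ/12 ⊕ ℤ/12

Derivation:
rank_ℚ(R)=3; free=4−3=1
SNF(R) diag = [4, 12, 12] → torsion [4, 12, 12]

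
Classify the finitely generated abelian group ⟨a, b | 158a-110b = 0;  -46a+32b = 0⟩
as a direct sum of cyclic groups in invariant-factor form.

Answer: M ≅ ℤ/2 ⊕ ℤ/2

Derivation:
rank_ℚ(R)=2; free=2−2=0
SNF(R) diag = [2, 2] → torsion [2, 2]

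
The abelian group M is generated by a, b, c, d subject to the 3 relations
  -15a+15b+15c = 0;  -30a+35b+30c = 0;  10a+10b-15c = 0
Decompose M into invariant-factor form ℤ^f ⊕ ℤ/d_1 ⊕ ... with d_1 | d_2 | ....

Answer: M ≅ ℤ^1 ⊕ ℤ/5 ⊕ ℤ/5 ⊕ ℤ/15

Derivation:
rank_ℚ(R)=3; free=4−3=1
SNF(R) diag = [5, 5, 15] → torsion [5, 5, 15]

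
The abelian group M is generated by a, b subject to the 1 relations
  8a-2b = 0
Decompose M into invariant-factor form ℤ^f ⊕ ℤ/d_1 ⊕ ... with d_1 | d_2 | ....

rank_ℚ(R)=1; free=2−1=1
SNF(R) diag = [2] → torsion [2]

Answer: M ≅ ℤ^1 ⊕ ℤ/2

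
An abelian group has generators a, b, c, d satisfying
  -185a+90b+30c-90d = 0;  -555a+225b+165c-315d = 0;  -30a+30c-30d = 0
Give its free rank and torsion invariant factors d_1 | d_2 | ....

rank_ℚ(R)=3; free=4−3=1
SNF(R) diag = [5, 15, 30] → torsion [5, 15, 30]

Answer: M ≅ ℤ^1 ⊕ ℤ/5 ⊕ ℤ/15 ⊕ ℤ/30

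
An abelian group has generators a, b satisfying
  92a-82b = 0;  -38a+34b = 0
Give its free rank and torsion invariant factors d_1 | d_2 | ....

rank_ℚ(R)=2; free=2−2=0
SNF(R) diag = [2, 6] → torsion [2, 6]

Answer: M ≅ ℤ/2 ⊕ ℤ/6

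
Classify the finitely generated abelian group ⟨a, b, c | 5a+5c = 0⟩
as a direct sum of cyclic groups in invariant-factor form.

rank_ℚ(R)=1; free=3−1=2
SNF(R) diag = [5] → torsion [5]

Answer: M ≅ ℤ^2 ⊕ ℤ/5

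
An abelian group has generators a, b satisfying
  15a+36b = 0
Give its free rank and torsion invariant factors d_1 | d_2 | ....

rank_ℚ(R)=1; free=2−1=1
SNF(R) diag = [3] → torsion [3]

Answer: M ≅ ℤ^1 ⊕ ℤ/3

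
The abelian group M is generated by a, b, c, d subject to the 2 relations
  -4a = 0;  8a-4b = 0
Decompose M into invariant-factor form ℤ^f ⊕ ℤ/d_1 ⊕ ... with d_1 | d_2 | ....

Answer: M ≅ ℤ^2 ⊕ ℤ/4 ⊕ ℤ/4

Derivation:
rank_ℚ(R)=2; free=4−2=2
SNF(R) diag = [4, 4] → torsion [4, 4]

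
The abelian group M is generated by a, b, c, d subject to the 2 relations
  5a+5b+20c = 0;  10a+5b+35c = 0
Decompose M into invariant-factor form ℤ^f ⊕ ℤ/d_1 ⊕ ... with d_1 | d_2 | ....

rank_ℚ(R)=2; free=4−2=2
SNF(R) diag = [5, 5] → torsion [5, 5]

Answer: M ≅ ℤ^2 ⊕ ℤ/5 ⊕ ℤ/5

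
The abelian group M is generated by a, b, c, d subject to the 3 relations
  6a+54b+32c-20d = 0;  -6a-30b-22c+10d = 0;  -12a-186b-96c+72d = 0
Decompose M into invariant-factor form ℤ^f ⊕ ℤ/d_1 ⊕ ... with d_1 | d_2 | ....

rank_ℚ(R)=3; free=4−3=1
SNF(R) diag = [2, 6, 6] → torsion [2, 6, 6]

Answer: M ≅ ℤ^1 ⊕ ℤ/2 ⊕ ℤ/6 ⊕ ℤ/6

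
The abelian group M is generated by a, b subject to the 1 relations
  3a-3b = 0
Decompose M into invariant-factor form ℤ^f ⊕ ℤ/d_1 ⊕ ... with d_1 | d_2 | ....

rank_ℚ(R)=1; free=2−1=1
SNF(R) diag = [3] → torsion [3]

Answer: M ≅ ℤ^1 ⊕ ℤ/3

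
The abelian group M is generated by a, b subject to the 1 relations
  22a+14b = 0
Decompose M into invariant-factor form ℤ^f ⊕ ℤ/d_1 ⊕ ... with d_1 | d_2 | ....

rank_ℚ(R)=1; free=2−1=1
SNF(R) diag = [2] → torsion [2]

Answer: M ≅ ℤ^1 ⊕ ℤ/2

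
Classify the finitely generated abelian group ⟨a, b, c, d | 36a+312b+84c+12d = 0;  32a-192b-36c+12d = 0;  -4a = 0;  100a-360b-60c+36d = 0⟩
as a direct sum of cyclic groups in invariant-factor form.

rank_ℚ(R)=4; free=4−4=0
SNF(R) diag = [4, 12, 24, 72] → torsion [4, 12, 24, 72]

Answer: M ≅ ℤ/4 ⊕ ℤ/12 ⊕ ℤ/24 ⊕ ℤ/72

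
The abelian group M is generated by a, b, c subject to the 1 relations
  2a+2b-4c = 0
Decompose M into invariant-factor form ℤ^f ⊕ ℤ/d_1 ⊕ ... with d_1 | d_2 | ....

Answer: M ≅ ℤ^2 ⊕ ℤ/2

Derivation:
rank_ℚ(R)=1; free=3−1=2
SNF(R) diag = [2] → torsion [2]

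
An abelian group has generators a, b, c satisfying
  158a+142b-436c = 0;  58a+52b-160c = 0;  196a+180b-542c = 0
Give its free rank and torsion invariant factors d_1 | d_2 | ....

Answer: M ≅ ℤ/2 ⊕ ℤ/2 ⊕ ℤ/2

Derivation:
rank_ℚ(R)=3; free=3−3=0
SNF(R) diag = [2, 2, 2] → torsion [2, 2, 2]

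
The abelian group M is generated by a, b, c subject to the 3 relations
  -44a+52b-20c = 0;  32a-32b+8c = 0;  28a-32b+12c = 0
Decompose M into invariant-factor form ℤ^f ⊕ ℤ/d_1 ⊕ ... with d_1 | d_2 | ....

Answer: M ≅ ℤ/4 ⊕ ℤ/4 ⊕ ℤ/8

Derivation:
rank_ℚ(R)=3; free=3−3=0
SNF(R) diag = [4, 4, 8] → torsion [4, 4, 8]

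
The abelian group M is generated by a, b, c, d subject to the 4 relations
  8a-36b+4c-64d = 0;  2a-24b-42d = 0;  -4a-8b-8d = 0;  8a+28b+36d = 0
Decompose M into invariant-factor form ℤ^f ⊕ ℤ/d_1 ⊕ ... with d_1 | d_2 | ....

rank_ℚ(R)=4; free=4−4=0
SNF(R) diag = [2, 4, 4, 4] → torsion [2, 4, 4, 4]

Answer: M ≅ ℤ/2 ⊕ ℤ/4 ⊕ ℤ/4 ⊕ ℤ/4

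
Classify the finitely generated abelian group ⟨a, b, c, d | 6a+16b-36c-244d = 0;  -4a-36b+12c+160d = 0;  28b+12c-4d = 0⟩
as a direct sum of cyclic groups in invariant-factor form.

rank_ℚ(R)=3; free=4−3=1
SNF(R) diag = [2, 4, 12] → torsion [2, 4, 12]

Answer: M ≅ ℤ^1 ⊕ ℤ/2 ⊕ ℤ/4 ⊕ ℤ/12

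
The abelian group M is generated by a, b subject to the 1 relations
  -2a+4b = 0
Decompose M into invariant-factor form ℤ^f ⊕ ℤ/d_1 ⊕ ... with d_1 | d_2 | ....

Answer: M ≅ ℤ^1 ⊕ ℤ/2

Derivation:
rank_ℚ(R)=1; free=2−1=1
SNF(R) diag = [2] → torsion [2]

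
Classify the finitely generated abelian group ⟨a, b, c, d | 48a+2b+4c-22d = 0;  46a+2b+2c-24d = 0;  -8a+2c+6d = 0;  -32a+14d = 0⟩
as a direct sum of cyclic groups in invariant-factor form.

Answer: M ≅ ℤ/2 ⊕ ℤ/2 ⊕ ℤ/2 ⊕ ℤ/6

Derivation:
rank_ℚ(R)=4; free=4−4=0
SNF(R) diag = [2, 2, 2, 6] → torsion [2, 2, 2, 6]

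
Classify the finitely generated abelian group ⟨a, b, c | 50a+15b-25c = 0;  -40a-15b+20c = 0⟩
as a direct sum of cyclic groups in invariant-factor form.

rank_ℚ(R)=2; free=3−2=1
SNF(R) diag = [5, 15] → torsion [5, 15]

Answer: M ≅ ℤ^1 ⊕ ℤ/5 ⊕ ℤ/15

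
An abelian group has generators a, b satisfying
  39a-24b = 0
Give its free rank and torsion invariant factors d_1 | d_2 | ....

Answer: M ≅ ℤ^1 ⊕ ℤ/3

Derivation:
rank_ℚ(R)=1; free=2−1=1
SNF(R) diag = [3] → torsion [3]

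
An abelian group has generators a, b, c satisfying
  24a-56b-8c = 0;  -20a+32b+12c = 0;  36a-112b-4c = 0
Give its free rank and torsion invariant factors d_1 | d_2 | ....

rank_ℚ(R)=3; free=3−3=0
SNF(R) diag = [4, 8, 24] → torsion [4, 8, 24]

Answer: M ≅ ℤ/4 ⊕ ℤ/8 ⊕ ℤ/24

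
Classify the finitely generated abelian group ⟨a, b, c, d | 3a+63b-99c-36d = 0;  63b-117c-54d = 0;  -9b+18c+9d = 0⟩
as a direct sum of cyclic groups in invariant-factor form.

rank_ℚ(R)=3; free=4−3=1
SNF(R) diag = [3, 9, 9] → torsion [3, 9, 9]

Answer: M ≅ ℤ^1 ⊕ ℤ/3 ⊕ ℤ/9 ⊕ ℤ/9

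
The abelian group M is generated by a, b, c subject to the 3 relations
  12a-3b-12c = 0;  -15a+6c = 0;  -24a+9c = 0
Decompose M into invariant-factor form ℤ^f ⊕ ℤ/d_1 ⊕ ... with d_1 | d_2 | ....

Answer: M ≅ ℤ/3 ⊕ ℤ/3 ⊕ ℤ/3

Derivation:
rank_ℚ(R)=3; free=3−3=0
SNF(R) diag = [3, 3, 3] → torsion [3, 3, 3]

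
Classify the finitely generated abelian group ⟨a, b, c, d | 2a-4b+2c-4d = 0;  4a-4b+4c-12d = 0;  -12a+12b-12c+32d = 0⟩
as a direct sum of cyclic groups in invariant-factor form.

Answer: M ≅ ℤ^1 ⊕ ℤ/2 ⊕ ℤ/4 ⊕ ℤ/4

Derivation:
rank_ℚ(R)=3; free=4−3=1
SNF(R) diag = [2, 4, 4] → torsion [2, 4, 4]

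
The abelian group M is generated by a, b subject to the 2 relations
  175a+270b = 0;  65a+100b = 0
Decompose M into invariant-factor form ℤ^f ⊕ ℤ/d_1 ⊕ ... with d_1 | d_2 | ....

rank_ℚ(R)=2; free=2−2=0
SNF(R) diag = [5, 10] → torsion [5, 10]

Answer: M ≅ ℤ/5 ⊕ ℤ/10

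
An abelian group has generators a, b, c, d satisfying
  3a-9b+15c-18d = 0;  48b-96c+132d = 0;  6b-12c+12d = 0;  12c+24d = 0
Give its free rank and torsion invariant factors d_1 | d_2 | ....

rank_ℚ(R)=4; free=4−4=0
SNF(R) diag = [3, 6, 12, 36] → torsion [3, 6, 12, 36]

Answer: M ≅ ℤ/3 ⊕ ℤ/6 ⊕ ℤ/12 ⊕ ℤ/36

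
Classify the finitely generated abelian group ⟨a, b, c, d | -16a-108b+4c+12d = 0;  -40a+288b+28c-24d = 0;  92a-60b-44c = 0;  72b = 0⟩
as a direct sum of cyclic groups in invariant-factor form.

Answer: M ≅ ℤ/4 ⊕ ℤ/12 ⊕ ℤ/36 ⊕ ℤ/72

Derivation:
rank_ℚ(R)=4; free=4−4=0
SNF(R) diag = [4, 12, 36, 72] → torsion [4, 12, 36, 72]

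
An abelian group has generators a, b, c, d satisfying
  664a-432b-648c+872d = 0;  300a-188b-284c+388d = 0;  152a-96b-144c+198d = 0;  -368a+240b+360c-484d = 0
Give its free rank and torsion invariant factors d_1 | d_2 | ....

rank_ℚ(R)=4; free=4−4=0
SNF(R) diag = [2, 4, 8, 24] → torsion [2, 4, 8, 24]

Answer: M ≅ ℤ/2 ⊕ ℤ/4 ⊕ ℤ/8 ⊕ ℤ/24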